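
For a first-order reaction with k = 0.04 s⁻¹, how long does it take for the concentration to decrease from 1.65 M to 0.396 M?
35.68 s

From ln[A] = ln[A]₀ - k·t: t = ln([A]₀/[A])/k = ln(1.65/0.396)/0.04 = ln(4.1667)/0.04 = 1.4271/0.04 = 35.68 s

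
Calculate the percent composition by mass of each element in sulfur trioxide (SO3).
S: 40.05%, O: 59.95%

Molar mass of SO3 = 80.07 g/mol
% S = (1 × 32.07) / 80.07 × 100% = 32.07 / 80.07 × 100% = 40.05%
% O = (3 × 16.0) / 80.07 × 100% = 48 / 80.07 × 100% = 59.95%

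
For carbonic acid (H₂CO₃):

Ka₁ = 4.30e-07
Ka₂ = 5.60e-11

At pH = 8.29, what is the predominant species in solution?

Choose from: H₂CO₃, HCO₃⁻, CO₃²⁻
HCO₃⁻

pKa1 = 6.37, pKa2 = 10.25. Each pKa is the crossover between adjacent species; pH = 8.29 lies in the region where HCO₃⁻ predominates.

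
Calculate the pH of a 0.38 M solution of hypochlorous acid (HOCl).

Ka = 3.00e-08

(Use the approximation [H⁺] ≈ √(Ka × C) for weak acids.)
pH = 3.97

[H⁺] = √(Ka × C) = √(3.00e-08 × 0.38) = 1.0677e-04. pH = -log(1.0677e-04)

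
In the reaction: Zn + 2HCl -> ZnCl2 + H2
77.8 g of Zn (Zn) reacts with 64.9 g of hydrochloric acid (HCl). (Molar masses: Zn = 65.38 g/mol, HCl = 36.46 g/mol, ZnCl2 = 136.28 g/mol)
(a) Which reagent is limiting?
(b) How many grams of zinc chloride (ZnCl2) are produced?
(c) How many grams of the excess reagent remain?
(a) HCl, (b) 121.3 g, (c) 19.61 g

Moles of Zn = 77.8 g ÷ 65.38 g/mol = 1.18997 mol
Moles of HCl = 64.9 g ÷ 36.46 g/mol = 1.78003 mol
Moles ÷ coefficient: Zn: 1.18997/1 = 1.19, HCl: 1.78003/2 = 0.89
(a) HCl has the smaller value, so HCl is the limiting reagent.
(b) Moles of ZnCl2 = 1.78003 mol HCl × (1/2) = 0.890016 mol; mass = 0.890016 mol × 136.28 g/mol = 121.3 g
(c) Zn consumed = 1.78003 × (1/2) = 0.890016 mol; remaining = 1.18997 − 0.890016 = 0.29995 mol; mass = 0.29995 mol × 65.38 g/mol = 19.61 g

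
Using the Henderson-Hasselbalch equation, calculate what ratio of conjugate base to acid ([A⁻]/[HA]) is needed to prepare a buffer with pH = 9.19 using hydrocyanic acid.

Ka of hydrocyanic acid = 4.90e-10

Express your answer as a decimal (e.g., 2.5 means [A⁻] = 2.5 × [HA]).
[A⁻]/[HA] = 0.759

pKa = −log(4.90e-10) = 9.3098. pH = pKa + log([A⁻]/[HA]). 9.19 = 9.3098 + log(ratio). log(ratio) = 9.19 − 9.3098 = -0.1198. ratio = 10^(-0.1198) = 0.759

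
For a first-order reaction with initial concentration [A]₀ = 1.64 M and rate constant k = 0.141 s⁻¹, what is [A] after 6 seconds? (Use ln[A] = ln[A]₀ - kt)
0.7038 M

ln[A] = ln[A]₀ - k·t = ln(1.64) - (0.141)·(6) = 0.4947 - 0.8460 = -0.3513
[A] = e^(-0.3513) = 0.7038 M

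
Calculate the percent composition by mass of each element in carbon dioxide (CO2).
C: 27.29%, O: 72.71%

Molar mass of CO2 = 44.01 g/mol
% C = (1 × 12.01) / 44.01 × 100% = 12.01 / 44.01 × 100% = 27.29%
% O = (2 × 16.0) / 44.01 × 100% = 32 / 44.01 × 100% = 72.71%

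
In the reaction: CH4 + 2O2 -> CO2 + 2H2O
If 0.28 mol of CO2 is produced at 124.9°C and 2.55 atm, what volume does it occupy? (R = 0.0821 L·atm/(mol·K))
T = 124.9°C + 273.15 = 398.05 K
V = nRT/P = (0.28 × 0.0821 × 398.05) / 2.55
V = 3.59 L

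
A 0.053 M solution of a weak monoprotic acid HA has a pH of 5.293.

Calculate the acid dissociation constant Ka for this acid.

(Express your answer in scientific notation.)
K_a = 4.90e-10

[H⁺] = 10^(−pH) = 10^(−5.293) = 5.093e-06 M. For HA ⇌ H⁺ + A⁻, Ka = x²/(C − x) = (5.093e-06)²/(0.053 − 5.093e-06) = 4.90e-10.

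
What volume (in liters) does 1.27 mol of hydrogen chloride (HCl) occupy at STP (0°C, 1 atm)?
At STP, 1 mol of gas occupies 22.4 L
Volume = 1.27 mol × 22.4 L/mol = 28.45 L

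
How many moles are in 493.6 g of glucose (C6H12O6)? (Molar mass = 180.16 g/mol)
Moles = 493.6 g ÷ 180.16 g/mol = 2.74 mol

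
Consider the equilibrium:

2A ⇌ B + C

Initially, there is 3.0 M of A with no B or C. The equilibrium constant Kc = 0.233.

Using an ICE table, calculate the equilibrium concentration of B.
[B] = 0.737 M

ICE: [A] = 3.0 − 2x, [B] = [C] = x.
Kc = x²/(3.0 − 2x)² = 0.233 ⇒ √Kc = x/(3.0 − 2x).
x = √0.233·3.0/(1 + 2√0.233) = 0.4827·3.0/1.9654 = 0.7368.
[B] = x = 0.737 M.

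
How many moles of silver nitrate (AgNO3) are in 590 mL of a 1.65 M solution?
Moles = Molarity × Volume (L)
Moles = 1.65 M × 0.59 L = 0.9735 mol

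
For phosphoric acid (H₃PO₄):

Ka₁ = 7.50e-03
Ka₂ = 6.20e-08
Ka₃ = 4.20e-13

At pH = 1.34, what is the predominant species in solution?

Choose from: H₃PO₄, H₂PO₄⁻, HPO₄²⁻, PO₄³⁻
H₃PO₄

pKa1 = 2.12, pKa2 = 7.21, pKa3 = 12.38. Each pKa is the crossover between adjacent species; pH = 1.34 lies in the region where H₃PO₄ predominates.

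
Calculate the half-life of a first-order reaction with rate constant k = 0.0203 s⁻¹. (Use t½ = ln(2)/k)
34.15 s

t½ = ln(2)/k = 0.6931/0.0203 = 34.15 s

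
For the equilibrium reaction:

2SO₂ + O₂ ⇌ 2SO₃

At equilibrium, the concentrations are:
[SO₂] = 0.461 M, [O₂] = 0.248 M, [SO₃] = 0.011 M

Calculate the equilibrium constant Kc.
K_c = 2.30e-03

Kc = ([SO₃]^2) / ([SO₂]^2 × [O₂])
   = ((0.011)^2) / ((0.461)^2·(0.248))
   = 0.000121 / 0.052705 = 2.30e-03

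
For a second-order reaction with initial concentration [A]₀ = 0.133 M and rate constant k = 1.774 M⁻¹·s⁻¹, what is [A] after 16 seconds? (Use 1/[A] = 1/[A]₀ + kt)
0.0279 M

1/[A] = 1/[A]₀ + k·t = 1/0.133 + (1.774)·(16) = 7.5188 + 28.3840 = 35.9028
[A] = 1/35.9028 = 0.0279 M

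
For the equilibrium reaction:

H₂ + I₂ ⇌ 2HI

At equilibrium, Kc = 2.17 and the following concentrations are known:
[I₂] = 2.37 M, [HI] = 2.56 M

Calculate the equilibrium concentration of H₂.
[H₂] = 1.2743 M

Kc = ([HI]^2) / ([H₂] × [I₂]) = 2.17
[H₂]^1 = (product terms)/(Kc · other reactant terms) = 6.5536 / (2.17 · 2.37) = 1.2743
[H₂] = 1.2743 M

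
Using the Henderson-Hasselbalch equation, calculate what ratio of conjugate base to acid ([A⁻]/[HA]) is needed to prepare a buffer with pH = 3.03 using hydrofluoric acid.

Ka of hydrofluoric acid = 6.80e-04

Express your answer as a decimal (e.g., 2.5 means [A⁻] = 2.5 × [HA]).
[A⁻]/[HA] = 0.729

pKa = −log(6.80e-04) = 3.1675. pH = pKa + log([A⁻]/[HA]). 3.03 = 3.1675 + log(ratio). log(ratio) = 3.03 − 3.1675 = -0.1375. ratio = 10^(-0.1375) = 0.729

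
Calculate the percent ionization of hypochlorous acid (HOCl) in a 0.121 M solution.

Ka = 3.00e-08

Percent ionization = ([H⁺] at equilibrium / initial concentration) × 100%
Percent ionization = 0.0498%

Let x = [H⁺]. Ka = x²/(C - x) ⇒ x² + (3.00e-08)x - (3.00e-08)(0.121) = 0. x = 6.0234e-05. Percent = (6.0234e-05/0.121) × 100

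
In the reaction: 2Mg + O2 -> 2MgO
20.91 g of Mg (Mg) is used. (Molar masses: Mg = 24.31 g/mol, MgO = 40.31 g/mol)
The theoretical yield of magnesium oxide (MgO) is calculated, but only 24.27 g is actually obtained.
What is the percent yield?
Moles of Mg = 20.91 g ÷ 24.31 g/mol = 0.86014 mol
Mole ratio: 2 mol MgO / 2 mol Mg
Moles of MgO = 0.86014 × (2/2) = 0.86014 mol
Theoretical yield = 0.86014 mol × 40.31 g/mol = 34.672 g
Actual yield = 24.27 g
Percent yield = (24.27 / 34.672) × 100% = 70.0%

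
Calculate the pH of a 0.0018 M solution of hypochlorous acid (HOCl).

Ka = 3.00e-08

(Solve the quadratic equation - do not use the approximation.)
pH = 5.13

x² + Ka×x - Ka×C = 0. Using quadratic formula: [H⁺] = 7.3335e-06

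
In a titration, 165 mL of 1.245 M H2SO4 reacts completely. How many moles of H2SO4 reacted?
Moles = Molarity × Volume (L)
Moles = 1.245 M × 0.165 L = 0.2054 mol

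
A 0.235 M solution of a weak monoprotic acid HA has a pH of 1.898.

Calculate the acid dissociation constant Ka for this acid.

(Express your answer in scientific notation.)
K_a = 7.19e-04

[H⁺] = 10^(−pH) = 10^(−1.898) = 1.265e-02 M. For HA ⇌ H⁺ + A⁻, Ka = x²/(C − x) = (1.265e-02)²/(0.235 − 1.265e-02) = 7.19e-04.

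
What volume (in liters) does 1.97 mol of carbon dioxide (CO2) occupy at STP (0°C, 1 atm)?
At STP, 1 mol of gas occupies 22.4 L
Volume = 1.97 mol × 22.4 L/mol = 44.13 L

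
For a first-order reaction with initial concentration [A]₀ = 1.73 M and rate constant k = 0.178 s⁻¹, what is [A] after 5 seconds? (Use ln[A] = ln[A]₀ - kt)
0.7104 M

ln[A] = ln[A]₀ - k·t = ln(1.73) - (0.178)·(5) = 0.5481 - 0.8900 = -0.3419
[A] = e^(-0.3419) = 0.7104 M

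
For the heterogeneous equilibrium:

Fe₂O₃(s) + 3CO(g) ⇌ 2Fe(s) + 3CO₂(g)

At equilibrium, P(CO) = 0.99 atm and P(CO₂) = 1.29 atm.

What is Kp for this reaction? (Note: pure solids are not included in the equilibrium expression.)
K_p = 2.212

Solids (Fe₂O₃, Fe) are excluded.
Kp = P(CO₂)³/P(CO)³ = (1.29)³/(0.99)³ = 2.147/0.9703 = 2.212.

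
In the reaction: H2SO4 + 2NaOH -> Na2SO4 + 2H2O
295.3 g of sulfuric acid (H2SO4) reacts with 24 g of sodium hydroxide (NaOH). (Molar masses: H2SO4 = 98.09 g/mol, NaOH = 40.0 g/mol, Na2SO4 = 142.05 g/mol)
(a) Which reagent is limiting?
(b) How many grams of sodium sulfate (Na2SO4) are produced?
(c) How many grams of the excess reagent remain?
(a) NaOH, (b) 42.62 g, (c) 265.9 g

Moles of H2SO4 = 295.3 g ÷ 98.09 g/mol = 3.0105 mol
Moles of NaOH = 24 g ÷ 40.0 g/mol = 0.6 mol
Moles ÷ coefficient: H2SO4: 3.0105/1 = 3.011, NaOH: 0.6/2 = 0.3
(a) NaOH has the smaller value, so NaOH is the limiting reagent.
(b) Moles of Na2SO4 = 0.6 mol NaOH × (1/2) = 0.3 mol; mass = 0.3 mol × 142.05 g/mol = 42.62 g
(c) H2SO4 consumed = 0.6 × (1/2) = 0.3 mol; remaining = 3.0105 − 0.3 = 2.7105 mol; mass = 2.7105 mol × 98.09 g/mol = 265.9 g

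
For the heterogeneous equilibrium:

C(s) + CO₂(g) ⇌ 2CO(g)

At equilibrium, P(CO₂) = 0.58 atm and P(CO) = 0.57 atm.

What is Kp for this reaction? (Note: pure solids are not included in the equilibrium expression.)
K_p = 0.560

Solid C is excluded.
Kp = P(CO)²/P(CO₂) = (0.57)²/0.58 = 0.3249/0.58 = 0.560.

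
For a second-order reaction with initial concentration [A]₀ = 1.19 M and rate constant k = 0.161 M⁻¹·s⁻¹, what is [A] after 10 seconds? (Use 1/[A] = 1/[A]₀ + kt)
0.4081 M

1/[A] = 1/[A]₀ + k·t = 1/1.19 + (0.161)·(10) = 0.8403 + 1.6100 = 2.4503
[A] = 1/2.4503 = 0.4081 M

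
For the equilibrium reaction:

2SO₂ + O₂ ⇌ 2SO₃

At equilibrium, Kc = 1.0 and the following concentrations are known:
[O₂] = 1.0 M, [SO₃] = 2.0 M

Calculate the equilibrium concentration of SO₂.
[SO₂] = 2.0000 M

Kc = ([SO₃]^2) / ([SO₂]^2 × [O₂]) = 1.0
[SO₂]^2 = (product terms)/(Kc · other reactant terms) = 4 / (1.0 · 1) = 4
[SO₂] = (4)^(1/2) = 2.0000 M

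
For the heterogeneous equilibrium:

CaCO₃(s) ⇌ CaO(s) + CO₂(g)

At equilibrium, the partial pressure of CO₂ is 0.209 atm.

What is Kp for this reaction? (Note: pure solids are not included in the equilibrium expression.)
K_p = 0.209

Solids (CaCO₃, CaO) have activity 1 and are excluded.
Kp = P(CO₂) = 0.209.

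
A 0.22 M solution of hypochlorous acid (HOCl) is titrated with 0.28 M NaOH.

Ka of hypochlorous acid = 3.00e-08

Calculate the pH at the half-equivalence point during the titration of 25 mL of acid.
pH = pKa = 7.52

At the half-equivalence point, [HA] = [A⁻], so by Henderson–Hasselbalch pH = pKa + log(1) = pKa.
pKa = −log(3.00e-08) = 7.52.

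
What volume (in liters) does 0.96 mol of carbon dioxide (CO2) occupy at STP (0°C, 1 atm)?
At STP, 1 mol of gas occupies 22.4 L
Volume = 0.96 mol × 22.4 L/mol = 21.50 L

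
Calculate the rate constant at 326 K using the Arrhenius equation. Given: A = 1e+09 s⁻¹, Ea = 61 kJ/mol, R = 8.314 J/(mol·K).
1.68e-01 s⁻¹

k = A·exp(-Ea/(R·T)) = 1e+09·exp(-61000/(8.314·326)) = 1e+09·exp(-22.5062) = 1e+09·1.6814e-10 = 1.68e-01 s⁻¹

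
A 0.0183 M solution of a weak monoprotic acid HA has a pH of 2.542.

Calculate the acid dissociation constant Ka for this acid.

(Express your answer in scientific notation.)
K_a = 5.34e-04

[H⁺] = 10^(−pH) = 10^(−2.542) = 2.871e-03 M. For HA ⇌ H⁺ + A⁻, Ka = x²/(C − x) = (2.871e-03)²/(0.0183 − 2.871e-03) = 5.34e-04.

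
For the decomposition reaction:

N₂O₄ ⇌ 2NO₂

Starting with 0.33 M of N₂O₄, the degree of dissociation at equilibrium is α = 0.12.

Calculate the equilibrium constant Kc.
K_c = 0.0216

x = α·[A]₀ = 0.12 × 0.33 = 0.0396 M dissociated.
At eq: [N₂O₄] = 0.33 − 0.0396 = 0.2904 M; [NO₂] = 2x = 0.0792 M.
Kc = [NO₂]²/[N₂O₄] = (0.0792)²/0.2904 = 0.0216.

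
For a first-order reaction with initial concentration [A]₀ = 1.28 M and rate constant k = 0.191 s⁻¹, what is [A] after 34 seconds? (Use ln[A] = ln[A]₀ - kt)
0.0019 M

ln[A] = ln[A]₀ - k·t = ln(1.28) - (0.191)·(34) = 0.2469 - 6.4940 = -6.2471
[A] = e^(-6.2471) = 0.0019 M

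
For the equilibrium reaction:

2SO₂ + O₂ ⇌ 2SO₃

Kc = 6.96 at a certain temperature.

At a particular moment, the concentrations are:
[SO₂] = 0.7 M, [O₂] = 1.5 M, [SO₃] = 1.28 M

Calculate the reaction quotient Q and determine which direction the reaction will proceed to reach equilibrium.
Q = 2.229, Q < K, reaction proceeds forward (toward products)

Q = ([SO₃]^2) / ([SO₂]^2 × [O₂])
  = ((1.28)^2) / ((0.7)^2·(1.5)) = 1.6384/0.735 = 2.229
Since Q = 2.229 < Kc = 6.96, the reaction proceeds forward (toward products) to reach equilibrium.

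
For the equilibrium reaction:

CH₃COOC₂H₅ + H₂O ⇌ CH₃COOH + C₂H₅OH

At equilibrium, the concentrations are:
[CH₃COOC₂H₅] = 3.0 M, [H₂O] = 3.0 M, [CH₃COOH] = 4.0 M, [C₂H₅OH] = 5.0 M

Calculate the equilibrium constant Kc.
K_c = 2.2222

Kc = ([CH₃COOH] × [C₂H₅OH]) / ([CH₃COOC₂H₅] × [H₂O])
   = ((4.0)·(5.0)) / ((3.0)·(3.0))
   = 20 / 9 = 2.2222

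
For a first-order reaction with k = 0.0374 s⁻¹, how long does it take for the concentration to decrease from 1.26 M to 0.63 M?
18.53 s

From ln[A] = ln[A]₀ - k·t: t = ln([A]₀/[A])/k = ln(1.26/0.63)/0.0374 = ln(2.0000)/0.0374 = 0.6931/0.0374 = 18.53 s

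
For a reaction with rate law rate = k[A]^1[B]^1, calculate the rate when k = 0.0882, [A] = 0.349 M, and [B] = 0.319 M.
0.009819 M/s

rate = k·[A]^1·[B]^1 = 0.0882·(0.349)^1·(0.319)^1 = 0.0882·0.349·0.319 = 0.009819 M/s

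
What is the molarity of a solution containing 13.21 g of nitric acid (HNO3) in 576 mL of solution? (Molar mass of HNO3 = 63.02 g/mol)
Moles of HNO3 = 13.21 g ÷ 63.02 g/mol = 0.209616 mol
Volume = 576 mL = 0.576 L
Molarity = 0.209616 mol ÷ 0.576 L = 0.3639 M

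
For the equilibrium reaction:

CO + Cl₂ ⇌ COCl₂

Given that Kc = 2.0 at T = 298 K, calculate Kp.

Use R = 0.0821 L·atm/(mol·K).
K_p = 0.0817

Δn = (moles gaseous products) − (moles gaseous reactants) = -1
T = 298 K; RT = 0.0821 × 298 = 24.4658
Kp = Kc·(RT)^Δn = 2.0 × (24.4658)^-1 = 2.0 × 0.0408734 = 0.0817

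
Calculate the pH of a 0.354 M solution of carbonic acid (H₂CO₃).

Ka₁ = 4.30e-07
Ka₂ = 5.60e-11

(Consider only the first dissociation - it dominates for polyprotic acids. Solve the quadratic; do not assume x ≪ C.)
pH = 3.41

x² + Ka₁·x − Ka₁·C = 0 with Ka₁ = 4.30e-07, C = 0.354.
x = (−Ka₁ + √(Ka₁² + 4·Ka₁·C))/2 = 3.8994e-04 M, so pH = 3.41.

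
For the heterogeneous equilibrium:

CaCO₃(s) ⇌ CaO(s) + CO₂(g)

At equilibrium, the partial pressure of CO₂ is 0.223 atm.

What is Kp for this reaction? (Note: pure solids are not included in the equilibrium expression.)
K_p = 0.223

Solids (CaCO₃, CaO) have activity 1 and are excluded.
Kp = P(CO₂) = 0.223.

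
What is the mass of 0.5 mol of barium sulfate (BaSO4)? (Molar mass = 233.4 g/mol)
Mass = 0.5 mol × 233.4 g/mol = 116.7 g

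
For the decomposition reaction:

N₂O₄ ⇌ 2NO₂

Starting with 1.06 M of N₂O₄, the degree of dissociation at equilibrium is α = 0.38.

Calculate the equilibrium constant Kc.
K_c = 0.9875

x = α·[A]₀ = 0.38 × 1.06 = 0.4028 M dissociated.
At eq: [N₂O₄] = 1.06 − 0.4028 = 0.6572 M; [NO₂] = 2x = 0.8056 M.
Kc = [NO₂]²/[N₂O₄] = (0.8056)²/0.6572 = 0.9875.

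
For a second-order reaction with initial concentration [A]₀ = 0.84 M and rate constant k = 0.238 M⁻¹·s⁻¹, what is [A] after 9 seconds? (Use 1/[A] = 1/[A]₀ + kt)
0.3001 M

1/[A] = 1/[A]₀ + k·t = 1/0.84 + (0.238)·(9) = 1.1905 + 2.1420 = 3.3325
[A] = 1/3.3325 = 0.3001 M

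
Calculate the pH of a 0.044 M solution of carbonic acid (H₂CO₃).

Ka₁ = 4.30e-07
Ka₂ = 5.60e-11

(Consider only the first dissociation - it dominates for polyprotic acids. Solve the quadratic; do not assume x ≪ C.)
pH = 3.86

x² + Ka₁·x − Ka₁·C = 0 with Ka₁ = 4.30e-07, C = 0.044.
x = (−Ka₁ + √(Ka₁² + 4·Ka₁·C))/2 = 1.3734e-04 M, so pH = 3.86.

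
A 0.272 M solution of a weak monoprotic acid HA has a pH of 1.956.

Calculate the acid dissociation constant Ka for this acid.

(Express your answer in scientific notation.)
K_a = 4.69e-04

[H⁺] = 10^(−pH) = 10^(−1.956) = 1.107e-02 M. For HA ⇌ H⁺ + A⁻, Ka = x²/(C − x) = (1.107e-02)²/(0.272 − 1.107e-02) = 4.69e-04.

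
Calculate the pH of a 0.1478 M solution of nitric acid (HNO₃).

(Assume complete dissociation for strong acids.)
pH = 0.83

[H⁺] = 0.1478 M for strong acid. pH = -log[H⁺] = -log(0.1478)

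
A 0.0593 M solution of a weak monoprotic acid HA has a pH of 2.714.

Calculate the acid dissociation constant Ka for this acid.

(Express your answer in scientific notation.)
K_a = 6.51e-05

[H⁺] = 10^(−pH) = 10^(−2.714) = 1.932e-03 M. For HA ⇌ H⁺ + A⁻, Ka = x²/(C − x) = (1.932e-03)²/(0.0593 − 1.932e-03) = 6.51e-05.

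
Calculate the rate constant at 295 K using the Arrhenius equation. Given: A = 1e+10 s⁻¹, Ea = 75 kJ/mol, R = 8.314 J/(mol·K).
5.24e-04 s⁻¹

k = A·exp(-Ea/(R·T)) = 1e+10·exp(-75000/(8.314·295)) = 1e+10·exp(-30.5794) = 1e+10·5.2424e-14 = 5.24e-04 s⁻¹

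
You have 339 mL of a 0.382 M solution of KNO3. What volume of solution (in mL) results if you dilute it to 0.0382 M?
Using M₁V₁ = M₂V₂:
0.382 × 339 = 0.0382 × V₂
V₂ = (0.382 × 339) / 0.0382 = 3390 mL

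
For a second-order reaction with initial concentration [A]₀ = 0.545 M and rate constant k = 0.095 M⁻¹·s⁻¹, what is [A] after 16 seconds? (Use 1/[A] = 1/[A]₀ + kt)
0.2981 M

1/[A] = 1/[A]₀ + k·t = 1/0.545 + (0.095)·(16) = 1.8349 + 1.5200 = 3.3549
[A] = 1/3.3549 = 0.2981 M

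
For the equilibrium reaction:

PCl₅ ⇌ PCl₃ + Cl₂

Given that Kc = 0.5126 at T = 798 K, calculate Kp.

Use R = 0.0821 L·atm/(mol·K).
K_p = 33.5834

Δn = (moles gaseous products) − (moles gaseous reactants) = 1
T = 798 K; RT = 0.0821 × 798 = 65.5158
Kp = Kc·(RT)^Δn = 0.5126 × (65.5158)^1 = 0.5126 × 65.5158 = 33.5834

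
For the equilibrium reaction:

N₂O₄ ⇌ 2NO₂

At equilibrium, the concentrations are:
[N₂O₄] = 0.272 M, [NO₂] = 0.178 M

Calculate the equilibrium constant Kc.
K_c = 0.1165

Kc = ([NO₂]^2) / ([N₂O₄])
   = ((0.178)^2) / ((0.272))
   = 0.031684 / 0.272 = 0.1165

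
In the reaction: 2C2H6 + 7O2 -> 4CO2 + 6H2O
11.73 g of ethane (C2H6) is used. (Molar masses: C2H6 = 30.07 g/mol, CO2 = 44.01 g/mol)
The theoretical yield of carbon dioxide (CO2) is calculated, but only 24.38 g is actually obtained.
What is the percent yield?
Moles of C2H6 = 11.73 g ÷ 30.07 g/mol = 0.39009 mol
Mole ratio: 4 mol CO2 / 2 mol C2H6
Moles of CO2 = 0.39009 × (4/2) = 0.78018 mol
Theoretical yield = 0.78018 mol × 44.01 g/mol = 34.336 g
Actual yield = 24.38 g
Percent yield = (24.38 / 34.336) × 100% = 71.0%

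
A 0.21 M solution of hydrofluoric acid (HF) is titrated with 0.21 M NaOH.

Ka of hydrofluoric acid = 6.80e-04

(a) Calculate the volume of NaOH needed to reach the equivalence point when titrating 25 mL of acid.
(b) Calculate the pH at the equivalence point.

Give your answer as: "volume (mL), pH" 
V = 25.0 mL, pH = 8.09

(a) At equivalence: moles acid = moles base.
moles acid = 0.21 × 0.025 = 0.00525 mol; V_NaOH = 0.00525/0.21 = 0.025 L = 25.0 mL.
(b) At equivalence, all acid → conjugate base A⁻ at [A⁻] = 0.00525/0.05 = 0.105 M.
Kb = Kw/Ka = 1.0e-14/6.80e-04 = 1.471e-11; [OH⁻] = √(Kb·[A⁻]) = 1.243e-06; pOH = 5.91; pH = 14 − pOH = 8.09.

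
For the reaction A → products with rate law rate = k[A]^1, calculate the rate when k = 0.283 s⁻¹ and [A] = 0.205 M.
0.05801 M/s

rate = k·[A]^1 = 0.283·(0.205)^1 = 0.283·0.205 = 0.05801 M/s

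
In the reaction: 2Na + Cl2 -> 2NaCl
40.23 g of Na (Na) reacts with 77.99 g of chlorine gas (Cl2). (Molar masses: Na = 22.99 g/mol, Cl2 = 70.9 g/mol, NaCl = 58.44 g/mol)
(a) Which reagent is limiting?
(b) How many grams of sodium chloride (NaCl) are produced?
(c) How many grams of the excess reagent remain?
(a) Na, (b) 102.3 g, (c) 15.96 g

Moles of Na = 40.23 g ÷ 22.99 g/mol = 1.74989 mol
Moles of Cl2 = 77.99 g ÷ 70.9 g/mol = 1.1 mol
Moles ÷ coefficient: Na: 1.74989/2 = 0.8749, Cl2: 1.1/1 = 1.1
(a) Na has the smaller value, so Na is the limiting reagent.
(b) Moles of NaCl = 1.74989 mol Na × (2/2) = 1.74989 mol; mass = 1.74989 mol × 58.44 g/mol = 102.3 g
(c) Cl2 consumed = 1.74989 × (1/2) = 0.874946 mol; remaining = 1.1 − 0.874946 = 0.225054 mol; mass = 0.225054 mol × 70.9 g/mol = 15.96 g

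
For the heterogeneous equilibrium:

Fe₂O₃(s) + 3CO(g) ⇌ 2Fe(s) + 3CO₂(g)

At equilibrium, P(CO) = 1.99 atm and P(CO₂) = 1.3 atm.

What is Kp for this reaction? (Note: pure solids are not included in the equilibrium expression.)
K_p = 0.279

Solids (Fe₂O₃, Fe) are excluded.
Kp = P(CO₂)³/P(CO)³ = (1.3)³/(1.99)³ = 2.197/7.881 = 0.279.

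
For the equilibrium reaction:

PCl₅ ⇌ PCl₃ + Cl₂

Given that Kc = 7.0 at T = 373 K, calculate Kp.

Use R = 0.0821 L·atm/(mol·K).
K_p = 214.3631

Δn = (moles gaseous products) − (moles gaseous reactants) = 1
T = 373 K; RT = 0.0821 × 373 = 30.6233
Kp = Kc·(RT)^Δn = 7.0 × (30.6233)^1 = 7.0 × 30.6233 = 214.3631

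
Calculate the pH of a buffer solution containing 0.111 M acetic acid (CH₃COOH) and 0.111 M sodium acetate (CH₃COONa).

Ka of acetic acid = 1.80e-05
pH = 4.74

pKa = -log(1.80e-05) = 4.74. pH = pKa + log([A⁻]/[HA]) = 4.74 + log(0.111/0.111)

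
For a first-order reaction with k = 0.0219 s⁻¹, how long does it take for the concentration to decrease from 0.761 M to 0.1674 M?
69.14 s

From ln[A] = ln[A]₀ - k·t: t = ln([A]₀/[A])/k = ln(0.761/0.1674)/0.0219 = ln(4.5460)/0.0219 = 1.5142/0.0219 = 69.14 s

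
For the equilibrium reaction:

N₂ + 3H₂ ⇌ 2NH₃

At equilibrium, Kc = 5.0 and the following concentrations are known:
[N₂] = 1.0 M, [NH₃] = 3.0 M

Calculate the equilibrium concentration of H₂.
[H₂] = 1.2164 M

Kc = ([NH₃]^2) / ([N₂] × [H₂]^3) = 5.0
[H₂]^3 = (product terms)/(Kc · other reactant terms) = 9 / (5.0 · 1) = 1.8
[H₂] = (1.8)^(1/3) = 1.2164 M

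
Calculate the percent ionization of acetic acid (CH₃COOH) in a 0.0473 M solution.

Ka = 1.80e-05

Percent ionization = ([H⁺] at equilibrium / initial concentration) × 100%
Percent ionization = 1.93%

Let x = [H⁺]. Ka = x²/(C - x) ⇒ x² + (1.80e-05)x - (1.80e-05)(0.0473) = 0. x = 9.1376e-04. Percent = (9.1376e-04/0.0473) × 100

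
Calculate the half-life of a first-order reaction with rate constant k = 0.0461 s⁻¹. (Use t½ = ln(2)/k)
15.04 s

t½ = ln(2)/k = 0.6931/0.0461 = 15.04 s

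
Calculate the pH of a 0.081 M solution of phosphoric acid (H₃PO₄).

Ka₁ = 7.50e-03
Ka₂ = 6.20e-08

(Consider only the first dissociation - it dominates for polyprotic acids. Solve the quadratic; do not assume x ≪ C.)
pH = 1.67

x² + Ka₁·x − Ka₁·C = 0 with Ka₁ = 7.50e-03, C = 0.081.
x = (−Ka₁ + √(Ka₁² + 4·Ka₁·C))/2 = 2.1181e-02 M, so pH = 1.67.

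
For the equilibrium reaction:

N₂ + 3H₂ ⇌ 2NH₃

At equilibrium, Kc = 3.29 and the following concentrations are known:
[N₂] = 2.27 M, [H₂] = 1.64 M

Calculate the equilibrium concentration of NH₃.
[NH₃] = 5.7395 M

Kc = ([NH₃]^2) / ([N₂] × [H₂]^3) = 3.29
[NH₃]^2 = Kc · (reactant terms)/(other product terms) = 3.29 · 10.013 / 1 = 32.942
[NH₃] = (32.942)^(1/2) = 5.7395 M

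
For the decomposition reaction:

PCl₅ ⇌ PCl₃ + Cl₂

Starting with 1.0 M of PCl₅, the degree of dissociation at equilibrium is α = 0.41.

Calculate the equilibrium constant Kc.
K_c = 0.2849

x = α·[A]₀ = 0.41 × 1.0 = 0.41 M dissociated.
At eq: [PCl₅] = 1.0 − 0.41 = 0.59 M; [PCl₃] = [Cl₂] = x = 0.41 M.
Kc = [PCl₃][Cl₂]/[PCl₅] = (0.41)²/0.59 = 0.2849.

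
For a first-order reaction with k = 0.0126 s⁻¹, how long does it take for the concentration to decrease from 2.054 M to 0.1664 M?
199.46 s

From ln[A] = ln[A]₀ - k·t: t = ln([A]₀/[A])/k = ln(2.054/0.1664)/0.0126 = ln(12.3438)/0.0126 = 2.5131/0.0126 = 199.46 s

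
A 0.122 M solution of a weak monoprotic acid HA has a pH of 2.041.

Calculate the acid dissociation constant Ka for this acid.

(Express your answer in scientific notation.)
K_a = 7.33e-04

[H⁺] = 10^(−pH) = 10^(−2.041) = 9.099e-03 M. For HA ⇌ H⁺ + A⁻, Ka = x²/(C − x) = (9.099e-03)²/(0.122 − 9.099e-03) = 7.33e-04.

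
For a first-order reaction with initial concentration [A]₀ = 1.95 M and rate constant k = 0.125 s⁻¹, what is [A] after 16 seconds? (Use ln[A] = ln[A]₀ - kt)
0.2639 M

ln[A] = ln[A]₀ - k·t = ln(1.95) - (0.125)·(16) = 0.6678 - 2.0000 = -1.3322
[A] = e^(-1.3322) = 0.2639 M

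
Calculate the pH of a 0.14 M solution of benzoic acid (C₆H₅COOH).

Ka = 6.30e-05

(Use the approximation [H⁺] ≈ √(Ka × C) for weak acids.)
pH = 2.53

[H⁺] = √(Ka × C) = √(6.30e-05 × 0.14) = 2.9698e-03. pH = -log(2.9698e-03)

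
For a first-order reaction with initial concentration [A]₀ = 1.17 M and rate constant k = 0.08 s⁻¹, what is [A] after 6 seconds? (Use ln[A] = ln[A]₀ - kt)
0.7240 M

ln[A] = ln[A]₀ - k·t = ln(1.17) - (0.08)·(6) = 0.1570 - 0.4800 = -0.3230
[A] = e^(-0.3230) = 0.7240 M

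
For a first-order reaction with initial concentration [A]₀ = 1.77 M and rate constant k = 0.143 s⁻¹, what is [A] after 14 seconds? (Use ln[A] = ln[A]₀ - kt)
0.2391 M

ln[A] = ln[A]₀ - k·t = ln(1.77) - (0.143)·(14) = 0.5710 - 2.0020 = -1.4310
[A] = e^(-1.4310) = 0.2391 M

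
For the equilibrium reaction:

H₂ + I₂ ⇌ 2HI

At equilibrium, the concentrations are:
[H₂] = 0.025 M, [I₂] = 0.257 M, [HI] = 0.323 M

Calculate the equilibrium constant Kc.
K_c = 16.2380

Kc = ([HI]^2) / ([H₂] × [I₂])
   = ((0.323)^2) / ((0.025)·(0.257))
   = 0.10433 / 0.006425 = 16.2380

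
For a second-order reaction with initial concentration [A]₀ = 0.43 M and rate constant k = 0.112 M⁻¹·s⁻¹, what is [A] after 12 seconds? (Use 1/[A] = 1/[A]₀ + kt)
0.2725 M

1/[A] = 1/[A]₀ + k·t = 1/0.43 + (0.112)·(12) = 2.3256 + 1.3440 = 3.6696
[A] = 1/3.6696 = 0.2725 M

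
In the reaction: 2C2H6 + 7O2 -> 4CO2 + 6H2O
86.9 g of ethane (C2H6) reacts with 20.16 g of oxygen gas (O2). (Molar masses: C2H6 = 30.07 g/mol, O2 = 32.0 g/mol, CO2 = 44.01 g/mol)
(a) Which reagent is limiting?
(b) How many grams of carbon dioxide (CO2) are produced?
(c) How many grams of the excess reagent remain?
(a) O2, (b) 15.84 g, (c) 81.49 g

Moles of C2H6 = 86.9 g ÷ 30.07 g/mol = 2.88992 mol
Moles of O2 = 20.16 g ÷ 32.0 g/mol = 0.63 mol
Moles ÷ coefficient: C2H6: 2.88992/2 = 1.445, O2: 0.63/7 = 0.09
(a) O2 has the smaller value, so O2 is the limiting reagent.
(b) Moles of CO2 = 0.63 mol O2 × (4/7) = 0.36 mol; mass = 0.36 mol × 44.01 g/mol = 15.84 g
(c) C2H6 consumed = 0.63 × (2/7) = 0.18 mol; remaining = 2.88992 − 0.18 = 2.70992 mol; mass = 2.70992 mol × 30.07 g/mol = 81.49 g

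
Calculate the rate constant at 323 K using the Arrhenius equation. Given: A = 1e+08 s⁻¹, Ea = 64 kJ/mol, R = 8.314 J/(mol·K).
4.46e-03 s⁻¹

k = A·exp(-Ea/(R·T)) = 1e+08·exp(-64000/(8.314·323)) = 1e+08·exp(-23.8324) = 1e+08·4.4640e-11 = 4.46e-03 s⁻¹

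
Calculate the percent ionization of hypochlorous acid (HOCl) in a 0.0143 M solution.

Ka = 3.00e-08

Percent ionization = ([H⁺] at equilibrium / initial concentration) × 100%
Percent ionization = 0.145%

Let x = [H⁺]. Ka = x²/(C - x) ⇒ x² + (3.00e-08)x - (3.00e-08)(0.0143) = 0. x = 2.0697e-05. Percent = (2.0697e-05/0.0143) × 100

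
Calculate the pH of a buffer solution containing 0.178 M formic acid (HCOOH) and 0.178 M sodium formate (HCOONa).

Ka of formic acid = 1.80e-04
pH = 3.74

pKa = -log(1.80e-04) = 3.74. pH = pKa + log([A⁻]/[HA]) = 3.74 + log(0.178/0.178)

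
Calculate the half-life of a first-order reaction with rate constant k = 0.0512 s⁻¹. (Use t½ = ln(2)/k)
13.54 s

t½ = ln(2)/k = 0.6931/0.0512 = 13.54 s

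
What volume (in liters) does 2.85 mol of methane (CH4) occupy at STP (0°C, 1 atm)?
At STP, 1 mol of gas occupies 22.4 L
Volume = 2.85 mol × 22.4 L/mol = 63.84 L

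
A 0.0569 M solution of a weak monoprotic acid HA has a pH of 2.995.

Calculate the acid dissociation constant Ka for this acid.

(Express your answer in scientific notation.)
K_a = 1.83e-05

[H⁺] = 10^(−pH) = 10^(−2.995) = 1.012e-03 M. For HA ⇌ H⁺ + A⁻, Ka = x²/(C − x) = (1.012e-03)²/(0.0569 − 1.012e-03) = 1.83e-05.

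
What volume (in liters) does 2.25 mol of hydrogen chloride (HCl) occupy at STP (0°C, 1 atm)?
At STP, 1 mol of gas occupies 22.4 L
Volume = 2.25 mol × 22.4 L/mol = 50.40 L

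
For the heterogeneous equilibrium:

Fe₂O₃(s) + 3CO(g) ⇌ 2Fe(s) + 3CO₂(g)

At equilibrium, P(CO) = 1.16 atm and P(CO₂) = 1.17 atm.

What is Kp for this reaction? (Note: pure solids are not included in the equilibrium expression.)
K_p = 1.026

Solids (Fe₂O₃, Fe) are excluded.
Kp = P(CO₂)³/P(CO)³ = (1.17)³/(1.16)³ = 1.602/1.561 = 1.026.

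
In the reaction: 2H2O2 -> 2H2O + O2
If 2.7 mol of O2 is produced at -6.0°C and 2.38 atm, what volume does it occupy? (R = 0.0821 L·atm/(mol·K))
T = -6.0°C + 273.15 = 267.15 K
V = nRT/P = (2.7 × 0.0821 × 267.15) / 2.38
V = 24.88 L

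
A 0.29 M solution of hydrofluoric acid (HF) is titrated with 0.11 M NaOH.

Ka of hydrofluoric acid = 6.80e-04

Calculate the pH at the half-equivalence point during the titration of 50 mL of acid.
pH = pKa = 3.17

At the half-equivalence point, [HA] = [A⁻], so by Henderson–Hasselbalch pH = pKa + log(1) = pKa.
pKa = −log(6.80e-04) = 3.17.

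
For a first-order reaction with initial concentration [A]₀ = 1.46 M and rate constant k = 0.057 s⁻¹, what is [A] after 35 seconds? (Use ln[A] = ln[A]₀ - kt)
0.1986 M

ln[A] = ln[A]₀ - k·t = ln(1.46) - (0.057)·(35) = 0.3784 - 1.9950 = -1.6166
[A] = e^(-1.6166) = 0.1986 M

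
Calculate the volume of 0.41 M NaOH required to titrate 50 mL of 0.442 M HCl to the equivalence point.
V_{base} = 53.9 mL

At equivalence: moles acid = moles base.
moles HCl = 0.442 M × 0.05 L = 0.0221 mol
V_NaOH = 0.0221 mol ÷ 0.41 M = 0.0539 L = 53.9 mL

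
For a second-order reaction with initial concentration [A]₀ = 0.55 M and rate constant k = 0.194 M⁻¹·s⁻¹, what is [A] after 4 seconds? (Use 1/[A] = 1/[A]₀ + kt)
0.3855 M

1/[A] = 1/[A]₀ + k·t = 1/0.55 + (0.194)·(4) = 1.8182 + 0.7760 = 2.5942
[A] = 1/2.5942 = 0.3855 M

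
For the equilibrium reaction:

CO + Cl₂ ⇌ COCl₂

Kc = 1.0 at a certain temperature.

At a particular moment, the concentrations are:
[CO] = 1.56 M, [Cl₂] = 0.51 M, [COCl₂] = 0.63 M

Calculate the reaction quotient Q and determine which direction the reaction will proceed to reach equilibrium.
Q = 0.792, Q < K, reaction proceeds forward (toward products)

Q = ([COCl₂]) / ([CO] × [Cl₂])
  = ((0.63)) / ((1.56)·(0.51)) = 0.63/0.7956 = 0.7919
Since Q = 0.7919 < Kc = 1.0, the reaction proceeds forward (toward products) to reach equilibrium.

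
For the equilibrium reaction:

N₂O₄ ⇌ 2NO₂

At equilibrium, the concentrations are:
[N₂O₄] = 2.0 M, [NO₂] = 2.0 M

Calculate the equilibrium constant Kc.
K_c = 2.0000

Kc = ([NO₂]^2) / ([N₂O₄])
   = ((2.0)^2) / ((2.0))
   = 4 / 2 = 2.0000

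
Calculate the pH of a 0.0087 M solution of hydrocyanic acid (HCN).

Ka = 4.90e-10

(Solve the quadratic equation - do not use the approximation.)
pH = 5.69

x² + Ka×x - Ka×C = 0. Using quadratic formula: [H⁺] = 2.0645e-06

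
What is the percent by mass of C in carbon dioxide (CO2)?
Mass of C in formula = 12.01 × 1 = 12.01 g/mol
Molar mass = 44.01 g/mol
% C = (12.01/44.01) × 100% = 27.29%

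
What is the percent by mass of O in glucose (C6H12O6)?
Mass of O in formula = 16.0 × 6 = 96 g/mol
Molar mass = 180.16 g/mol
% O = (96/180.16) × 100% = 53.29%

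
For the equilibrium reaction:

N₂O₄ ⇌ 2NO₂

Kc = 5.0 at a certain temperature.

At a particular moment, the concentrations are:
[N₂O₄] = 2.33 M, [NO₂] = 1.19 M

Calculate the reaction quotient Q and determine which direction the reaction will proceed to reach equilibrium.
Q = 0.608, Q < K, reaction proceeds forward (toward products)

Q = ([NO₂]^2) / ([N₂O₄])
  = ((1.19)^2) / ((2.33)) = 1.4161/2.33 = 0.6078
Since Q = 0.6078 < Kc = 5.0, the reaction proceeds forward (toward products) to reach equilibrium.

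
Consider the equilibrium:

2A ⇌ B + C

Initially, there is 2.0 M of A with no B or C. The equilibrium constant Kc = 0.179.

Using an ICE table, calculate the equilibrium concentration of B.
[B] = 0.458 M

ICE: [A] = 2.0 − 2x, [B] = [C] = x.
Kc = x²/(2.0 − 2x)² = 0.179 ⇒ √Kc = x/(2.0 − 2x).
x = √0.179·2.0/(1 + 2√0.179) = 0.42308·2.0/1.8462 = 0.45834.
[B] = x = 0.458 M.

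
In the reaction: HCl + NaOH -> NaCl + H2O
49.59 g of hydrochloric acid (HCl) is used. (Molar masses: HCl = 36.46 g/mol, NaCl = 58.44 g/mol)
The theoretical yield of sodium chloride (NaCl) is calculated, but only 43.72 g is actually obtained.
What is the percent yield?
Moles of HCl = 49.59 g ÷ 36.46 g/mol = 1.36012 mol
Mole ratio: 1 mol NaCl / 1 mol HCl
Moles of NaCl = 1.36012 × (1/1) = 1.36012 mol
Theoretical yield = 1.36012 mol × 58.44 g/mol = 79.485 g
Actual yield = 43.72 g
Percent yield = (43.72 / 79.485) × 100% = 55.0%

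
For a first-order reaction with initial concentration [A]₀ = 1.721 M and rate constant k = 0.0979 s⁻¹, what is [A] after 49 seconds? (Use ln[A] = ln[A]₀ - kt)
0.0142 M

ln[A] = ln[A]₀ - k·t = ln(1.721) - (0.0979)·(49) = 0.5429 - 4.7971 = -4.2542
[A] = e^(-4.2542) = 0.0142 M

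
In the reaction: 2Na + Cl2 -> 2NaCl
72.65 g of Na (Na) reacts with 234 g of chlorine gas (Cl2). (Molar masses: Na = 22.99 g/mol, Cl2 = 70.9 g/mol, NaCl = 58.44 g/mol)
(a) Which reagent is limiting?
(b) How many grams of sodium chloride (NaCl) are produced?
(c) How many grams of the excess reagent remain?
(a) Na, (b) 184.7 g, (c) 122 g

Moles of Na = 72.65 g ÷ 22.99 g/mol = 3.16007 mol
Moles of Cl2 = 234 g ÷ 70.9 g/mol = 3.30042 mol
Moles ÷ coefficient: Na: 3.16007/2 = 1.58, Cl2: 3.30042/1 = 3.3
(a) Na has the smaller value, so Na is the limiting reagent.
(b) Moles of NaCl = 3.16007 mol Na × (2/2) = 3.16007 mol; mass = 3.16007 mol × 58.44 g/mol = 184.7 g
(c) Cl2 consumed = 3.16007 × (1/2) = 1.58003 mol; remaining = 3.30042 − 1.58003 = 1.72039 mol; mass = 1.72039 mol × 70.9 g/mol = 122 g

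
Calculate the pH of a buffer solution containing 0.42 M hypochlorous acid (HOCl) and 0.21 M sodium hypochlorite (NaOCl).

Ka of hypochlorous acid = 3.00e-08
pH = 7.22

pKa = -log(3.00e-08) = 7.52. pH = pKa + log([A⁻]/[HA]) = 7.52 + log(0.21/0.42)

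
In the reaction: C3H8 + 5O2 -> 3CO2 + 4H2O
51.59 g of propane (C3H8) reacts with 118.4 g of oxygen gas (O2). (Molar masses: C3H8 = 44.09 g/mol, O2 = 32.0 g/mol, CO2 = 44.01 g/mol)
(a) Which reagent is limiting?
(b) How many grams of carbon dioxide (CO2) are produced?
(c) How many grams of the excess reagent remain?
(a) O2, (b) 97.7 g, (c) 18.96 g

Moles of C3H8 = 51.59 g ÷ 44.09 g/mol = 1.17011 mol
Moles of O2 = 118.4 g ÷ 32.0 g/mol = 3.7 mol
Moles ÷ coefficient: C3H8: 1.17011/1 = 1.17, O2: 3.7/5 = 0.74
(a) O2 has the smaller value, so O2 is the limiting reagent.
(b) Moles of CO2 = 3.7 mol O2 × (3/5) = 2.22 mol; mass = 2.22 mol × 44.01 g/mol = 97.7 g
(c) C3H8 consumed = 3.7 × (1/5) = 0.74 mol; remaining = 1.17011 − 0.74 = 0.430107 mol; mass = 0.430107 mol × 44.09 g/mol = 18.96 g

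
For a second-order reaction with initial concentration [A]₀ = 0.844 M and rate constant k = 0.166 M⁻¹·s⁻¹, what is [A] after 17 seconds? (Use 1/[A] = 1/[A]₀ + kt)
0.2496 M

1/[A] = 1/[A]₀ + k·t = 1/0.844 + (0.166)·(17) = 1.1848 + 2.8220 = 4.0068
[A] = 1/4.0068 = 0.2496 M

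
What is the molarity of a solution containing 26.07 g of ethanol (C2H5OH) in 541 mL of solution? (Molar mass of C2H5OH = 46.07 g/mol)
Moles of C2H5OH = 26.07 g ÷ 46.07 g/mol = 0.565878 mol
Volume = 541 mL = 0.541 L
Molarity = 0.565878 mol ÷ 0.541 L = 1.046 M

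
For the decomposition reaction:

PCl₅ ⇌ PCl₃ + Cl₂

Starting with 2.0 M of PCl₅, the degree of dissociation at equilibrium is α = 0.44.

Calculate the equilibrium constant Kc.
K_c = 0.6914

x = α·[A]₀ = 0.44 × 2.0 = 0.88 M dissociated.
At eq: [PCl₅] = 2.0 − 0.88 = 1.12 M; [PCl₃] = [Cl₂] = x = 0.88 M.
Kc = [PCl₃][Cl₂]/[PCl₅] = (0.88)²/1.12 = 0.6914.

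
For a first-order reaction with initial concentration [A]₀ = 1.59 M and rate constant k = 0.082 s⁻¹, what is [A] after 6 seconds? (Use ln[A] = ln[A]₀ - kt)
0.9721 M

ln[A] = ln[A]₀ - k·t = ln(1.59) - (0.082)·(6) = 0.4637 - 0.4920 = -0.0283
[A] = e^(-0.0283) = 0.9721 M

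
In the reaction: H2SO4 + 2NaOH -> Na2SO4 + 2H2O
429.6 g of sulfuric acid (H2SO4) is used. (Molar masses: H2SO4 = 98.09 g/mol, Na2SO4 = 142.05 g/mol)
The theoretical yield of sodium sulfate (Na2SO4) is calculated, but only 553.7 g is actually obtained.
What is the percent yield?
Moles of H2SO4 = 429.6 g ÷ 98.09 g/mol = 4.37965 mol
Mole ratio: 1 mol Na2SO4 / 1 mol H2SO4
Moles of Na2SO4 = 4.37965 × (1/1) = 4.37965 mol
Theoretical yield = 4.37965 mol × 142.05 g/mol = 622.13 g
Actual yield = 553.7 g
Percent yield = (553.7 / 622.13) × 100% = 89.0%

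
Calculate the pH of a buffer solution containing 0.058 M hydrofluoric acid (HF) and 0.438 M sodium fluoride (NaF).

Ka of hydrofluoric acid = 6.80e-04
pH = 4.05

pKa = -log(6.80e-04) = 3.17. pH = pKa + log([A⁻]/[HA]) = 3.17 + log(0.438/0.058)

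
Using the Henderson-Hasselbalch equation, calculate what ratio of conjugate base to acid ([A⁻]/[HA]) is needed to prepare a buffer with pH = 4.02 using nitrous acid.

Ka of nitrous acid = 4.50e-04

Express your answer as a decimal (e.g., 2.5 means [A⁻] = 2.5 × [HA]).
[A⁻]/[HA] = 4.712

pKa = −log(4.50e-04) = 3.3468. pH = pKa + log([A⁻]/[HA]). 4.02 = 3.3468 + log(ratio). log(ratio) = 4.02 − 3.3468 = 0.6732. ratio = 10^(0.6732) = 4.712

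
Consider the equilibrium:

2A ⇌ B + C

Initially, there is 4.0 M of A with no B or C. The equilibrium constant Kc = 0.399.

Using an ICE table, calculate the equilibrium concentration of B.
[B] = 1.116 M

ICE: [A] = 4.0 − 2x, [B] = [C] = x.
Kc = x²/(4.0 − 2x)² = 0.399 ⇒ √Kc = x/(4.0 − 2x).
x = √0.399·4.0/(1 + 2√0.399) = 0.63166·4.0/2.2633 = 1.1163.
[B] = x = 1.116 M.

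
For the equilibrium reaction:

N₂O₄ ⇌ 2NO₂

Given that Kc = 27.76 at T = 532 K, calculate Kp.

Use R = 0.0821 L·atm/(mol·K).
K_p = 1.21e+03

Δn = (moles gaseous products) − (moles gaseous reactants) = 1
T = 532 K; RT = 0.0821 × 532 = 43.6772
Kp = Kc·(RT)^Δn = 27.76 × (43.6772)^1 = 27.76 × 43.6772 = 1.21e+03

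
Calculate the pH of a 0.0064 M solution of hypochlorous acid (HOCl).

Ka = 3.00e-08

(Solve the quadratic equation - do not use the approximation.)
pH = 4.86

x² + Ka×x - Ka×C = 0. Using quadratic formula: [H⁺] = 1.3841e-05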